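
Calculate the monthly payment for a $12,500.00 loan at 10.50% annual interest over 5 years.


Loan payment formula: PMT = PV × r / (1 − (1 + r)^(−n))
Monthly rate r = 0.105/12 = 0.00875, n = 60 months
Denominator: 1 − (1 + 0.105/12)^(−60) = 0.407092
PMT = $12,500.00 × (0.105/12) / 0.407092
PMT = $268.67 per month

PMT = PV × r / (1-(1+r)^(-n)) = $268.67/month


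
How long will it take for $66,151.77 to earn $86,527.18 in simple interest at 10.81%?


Rearrange the simple interest formula for t:
I = P × r × t  ⇒  t = I / (P × r)
t = $86,527.18 / ($66,151.77 × 0.1081)
t = 12.1

t = I/(P×r) = 12.1 years


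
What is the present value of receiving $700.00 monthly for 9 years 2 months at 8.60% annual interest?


Present value of an ordinary annuity: PV = PMT × (1 − (1 + r)^(−n)) / r
Monthly rate r = 0.086/12 ≈ 0.00716667, n = 110
PV = $700.00 × (1 − (1 + 0.086/12)^(−110)) / (0.086/12)
PV = $700.00 × 75.923481
PV = $53,146.44

PV = PMT × (1-(1+r)^(-n))/r = $53,146.44


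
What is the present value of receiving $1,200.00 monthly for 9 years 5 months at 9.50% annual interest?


Present value of an ordinary annuity: PV = PMT × (1 − (1 + r)^(−n)) / r
Monthly rate r = 0.095/12 ≈ 0.00791667, n = 113
PV = $1,200.00 × (1 − (1 + 0.095/12)^(−113)) / (0.095/12)
PV = $1,200.00 × 74.498484
PV = $89,398.18

PV = PMT × (1-(1+r)^(-n))/r = $89,398.18


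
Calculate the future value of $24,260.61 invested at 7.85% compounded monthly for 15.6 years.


Compound interest formula: A = P(1 + r/n)^(nt)
A = $24,260.61 × (1 + 0.0785/12)^(12 × 15.6)
Growth factor: (1 + 0.0785/12)^187.2 = 3.389261
A = $24,260.61 × 3.389261
A = $82,225.54

A = P(1 + r/n)^(nt) = $82,225.54


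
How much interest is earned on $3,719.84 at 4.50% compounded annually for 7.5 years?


Compound interest earned = final amount − principal.
A = P(1 + r/n)^(nt) = $3,719.84 × (1 + 0.045/1)^(1 × 7.5) = $5,174.83
Interest = A − P = $5,174.83 − $3,719.84 = $1,454.99

Interest = A - P = $1,454.99


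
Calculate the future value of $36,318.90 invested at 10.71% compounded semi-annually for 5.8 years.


Compound interest formula: A = P(1 + r/n)^(nt)
A = $36,318.90 × (1 + 0.1071/2)^(2 × 5.8)
Growth factor: (1 + 0.1071/2)^11.6 = 1.8314698
A = $36,318.90 × 1.8314698
A = $66,516.97

A = P(1 + r/n)^(nt) = $66,516.97


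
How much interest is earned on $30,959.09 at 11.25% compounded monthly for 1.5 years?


Compound interest earned = final amount − principal.
A = P(1 + r/n)^(nt) = $30,959.09 × (1 + 0.1125/12)^(12 × 1.5) = $36,621.32
Interest = A − P = $36,621.32 − $30,959.09 = $5,662.23

Interest = A - P = $5,662.23


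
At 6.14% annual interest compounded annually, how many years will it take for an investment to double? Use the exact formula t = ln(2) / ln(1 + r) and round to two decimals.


Doubling condition: (1 + r)^t = 2
Take ln of both sides: t × ln(1 + r) = ln(2)
t = ln(2) / ln(1 + r)
t = 0.693147 / 0.059589
t = 11.63

t = ln(2) / ln(1 + r) = 11.63 years


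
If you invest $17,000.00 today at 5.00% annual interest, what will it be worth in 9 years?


Future value formula: FV = PV × (1 + r)^t
FV = $17,000.00 × (1 + 0.05)^9
FV = $17,000.00 × 1.551328
FV = $26,372.58

FV = PV × (1 + r)^t = $26,372.58


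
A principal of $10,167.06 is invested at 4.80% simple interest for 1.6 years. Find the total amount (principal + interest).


Total amount formula: A = P(1 + rt) = P + P·r·t
Interest: I = P × r × t = $10,167.06 × 0.048 × 1.6 = $780.83
A = P + I = $10,167.06 + $780.83 = $10,947.89

A = P + I = P(1 + rt) = $10,947.89


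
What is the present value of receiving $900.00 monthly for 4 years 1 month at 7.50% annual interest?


Present value of an ordinary annuity: PV = PMT × (1 − (1 + r)^(−n)) / r
Monthly rate r = 0.075/12 = 0.00625, n = 49
PV = $900.00 × (1 − (1 + 0.075/12)^(−49)) / (0.075/12)
PV = $900.00 × 42.095276
PV = $37,885.75

PV = PMT × (1-(1+r)^(-n))/r = $37,885.75


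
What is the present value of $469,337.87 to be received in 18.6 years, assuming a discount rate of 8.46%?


Present value formula: PV = FV / (1 + r)^t
PV = $469,337.87 / (1 + 0.0846)^18.6
PV = $469,337.87 / 4.5291277
PV = $103,626.55

PV = FV / (1 + r)^t = $103,626.55


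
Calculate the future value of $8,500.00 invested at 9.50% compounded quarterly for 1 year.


Compound interest formula: A = P(1 + r/n)^(nt)
A = $8,500.00 × (1 + 0.095/4)^(4 × 1)
Growth factor: (1 + 0.095/4)^4 = 1.0984383
A = $8,500.00 × 1.0984383
A = $9,336.73

A = P(1 + r/n)^(nt) = $9,336.73


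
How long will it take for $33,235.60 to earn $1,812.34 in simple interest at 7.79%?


Rearrange the simple interest formula for t:
I = P × r × t  ⇒  t = I / (P × r)
t = $1,812.34 / ($33,235.60 × 0.0779)
t = 0.7

t = I/(P×r) = 0.7 years


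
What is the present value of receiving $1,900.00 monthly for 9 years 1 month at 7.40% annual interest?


Present value of an ordinary annuity: PV = PMT × (1 − (1 + r)^(−n)) / r
Monthly rate r = 0.074/12 ≈ 0.00616667, n = 109
PV = $1,900.00 × (1 − (1 + 0.074/12)^(−109)) / (0.074/12)
PV = $1,900.00 × 79.190909
PV = $150,462.73

PV = PMT × (1-(1+r)^(-n))/r = $150,462.73


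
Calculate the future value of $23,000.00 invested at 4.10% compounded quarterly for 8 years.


Compound interest formula: A = P(1 + r/n)^(nt)
A = $23,000.00 × (1 + 0.041/4)^(4 × 8)
Growth factor: (1 + 0.041/4)^32 = 1.385873
A = $23,000.00 × 1.385873
A = $31,875.08

A = P(1 + r/n)^(nt) = $31,875.08


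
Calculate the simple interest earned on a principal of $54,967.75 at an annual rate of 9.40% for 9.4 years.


Simple interest formula: I = P × r × t
I = $54,967.75 × 0.094 × 9.4
I = $48,569.50

I = P × r × t = $48,569.50


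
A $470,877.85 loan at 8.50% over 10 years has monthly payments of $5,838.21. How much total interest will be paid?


Total paid over the life of the loan = PMT × n.
Total paid = $5,838.21 × 120 = $700,585.20
Total interest = total paid − principal = $700,585.20 − $470,877.85 = $229,707.35

Total interest = (PMT × n) - PV = $229,707.35


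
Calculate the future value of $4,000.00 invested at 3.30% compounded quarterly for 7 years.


Compound interest formula: A = P(1 + r/n)^(nt)
A = $4,000.00 × (1 + 0.033/4)^(4 × 7)
Growth factor: (1 + 0.033/4)^28 = 1.258666
A = $4,000.00 × 1.258666
A = $5,034.66

A = P(1 + r/n)^(nt) = $5,034.66


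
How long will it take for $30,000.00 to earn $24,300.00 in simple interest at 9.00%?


Rearrange the simple interest formula for t:
I = P × r × t  ⇒  t = I / (P × r)
t = $24,300.00 / ($30,000.00 × 0.09)
t = 9

t = I/(P×r) = 9 years


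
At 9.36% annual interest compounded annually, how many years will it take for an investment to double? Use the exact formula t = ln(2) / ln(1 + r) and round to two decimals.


Doubling condition: (1 + r)^t = 2
Take ln of both sides: t × ln(1 + r) = ln(2)
t = ln(2) / ln(1 + r)
t = 0.693147 / 0.089475
t = 7.75

t = ln(2) / ln(1 + r) = 7.75 years


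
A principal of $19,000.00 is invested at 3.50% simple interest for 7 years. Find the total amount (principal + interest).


Total amount formula: A = P(1 + rt) = P + P·r·t
Interest: I = P × r × t = $19,000.00 × 0.035 × 7 = $4,655.00
A = P + I = $19,000.00 + $4,655.00 = $23,655.00

A = P + I = P(1 + rt) = $23,655.00


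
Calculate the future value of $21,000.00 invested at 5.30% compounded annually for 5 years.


Compound interest formula: A = P(1 + r/n)^(nt)
A = $21,000.00 × (1 + 0.053/1)^(1 × 5)
Growth factor: (1 + 0.053/1)^5 = 1.2946186
A = $21,000.00 × 1.2946186
A = $27,186.99

A = P(1 + r/n)^(nt) = $27,186.99


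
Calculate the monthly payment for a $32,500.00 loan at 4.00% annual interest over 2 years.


Loan payment formula: PMT = PV × r / (1 − (1 + r)^(−n))
Monthly rate r = 0.04/12 ≈ 0.00333333, n = 24 months
Denominator: 1 − (1 + 0.04/12)^(−24) = 0.076761
PMT = $32,500.00 × (0.04/12) / 0.076761
PMT = $1,411.31 per month

PMT = PV × r / (1-(1+r)^(-n)) = $1,411.31/month


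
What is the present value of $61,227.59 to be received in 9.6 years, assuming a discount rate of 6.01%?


Present value formula: PV = FV / (1 + r)^t
PV = $61,227.59 / (1 + 0.0601)^9.6
PV = $61,227.59 / 1.7511753
PV = $34,963.71

PV = FV / (1 + r)^t = $34,963.71


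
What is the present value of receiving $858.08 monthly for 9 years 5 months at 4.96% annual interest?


Present value of an ordinary annuity: PV = PMT × (1 − (1 + r)^(−n)) / r
Monthly rate r = 0.0496/12 ≈ 0.00413333, n = 113
PV = $858.08 × (1 − (1 + 0.0496/12)^(−113)) / (0.0496/12)
PV = $858.08 × 90.135001
PV = $77,343.04

PV = PMT × (1-(1+r)^(-n))/r = $77,343.04


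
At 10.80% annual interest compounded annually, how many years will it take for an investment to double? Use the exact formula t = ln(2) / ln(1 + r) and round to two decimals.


Doubling condition: (1 + r)^t = 2
Take ln of both sides: t × ln(1 + r) = ln(2)
t = ln(2) / ln(1 + r)
t = 0.693147 / 0.102557
t = 6.76

t = ln(2) / ln(1 + r) = 6.76 years


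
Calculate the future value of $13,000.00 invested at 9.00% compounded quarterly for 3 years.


Compound interest formula: A = P(1 + r/n)^(nt)
A = $13,000.00 × (1 + 0.09/4)^(4 × 3)
Growth factor: (1 + 0.09/4)^12 = 1.306050
A = $13,000.00 × 1.306050
A = $16,978.65

A = P(1 + r/n)^(nt) = $16,978.65


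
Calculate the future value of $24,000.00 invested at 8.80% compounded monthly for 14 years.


Compound interest formula: A = P(1 + r/n)^(nt)
A = $24,000.00 × (1 + 0.088/12)^(12 × 14)
Growth factor: (1 + 0.088/12)^168 = 3.412703
A = $24,000.00 × 3.412703
A = $81,904.87

A = P(1 + r/n)^(nt) = $81,904.87


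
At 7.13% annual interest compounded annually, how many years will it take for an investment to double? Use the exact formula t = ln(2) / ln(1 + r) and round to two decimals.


Doubling condition: (1 + r)^t = 2
Take ln of both sides: t × ln(1 + r) = ln(2)
t = ln(2) / ln(1 + r)
t = 0.693147 / 0.068873
t = 10.06

t = ln(2) / ln(1 + r) = 10.06 years


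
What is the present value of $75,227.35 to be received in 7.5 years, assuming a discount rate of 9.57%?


Present value formula: PV = FV / (1 + r)^t
PV = $75,227.35 / (1 + 0.0957)^7.5
PV = $75,227.35 / 1.98466615
PV = $37,904.28

PV = FV / (1 + r)^t = $37,904.28


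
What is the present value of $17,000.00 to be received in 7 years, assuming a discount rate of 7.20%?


Present value formula: PV = FV / (1 + r)^t
PV = $17,000.00 / (1 + 0.072)^7
PV = $17,000.00 / 1.626910
PV = $10,449.26

PV = FV / (1 + r)^t = $10,449.26


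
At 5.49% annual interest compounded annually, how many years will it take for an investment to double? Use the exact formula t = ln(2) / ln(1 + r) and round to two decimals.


Doubling condition: (1 + r)^t = 2
Take ln of both sides: t × ln(1 + r) = ln(2)
t = ln(2) / ln(1 + r)
t = 0.693147 / 0.053446
t = 12.97

t = ln(2) / ln(1 + r) = 12.97 years


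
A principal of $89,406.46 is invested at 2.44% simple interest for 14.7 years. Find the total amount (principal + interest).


Total amount formula: A = P(1 + rt) = P + P·r·t
Interest: I = P × r × t = $89,406.46 × 0.0244 × 14.7 = $32,068.31
A = P + I = $89,406.46 + $32,068.31 = $121,474.77

A = P + I = P(1 + rt) = $121,474.77


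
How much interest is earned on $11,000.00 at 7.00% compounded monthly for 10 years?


Compound interest earned = final amount − principal.
A = P(1 + r/n)^(nt) = $11,000.00 × (1 + 0.07/12)^(12 × 10) = $22,106.28
Interest = A − P = $22,106.28 − $11,000.00 = $11,106.28

Interest = A - P = $11,106.28


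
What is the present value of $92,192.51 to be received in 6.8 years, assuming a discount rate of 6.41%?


Present value formula: PV = FV / (1 + r)^t
PV = $92,192.51 / (1 + 0.0641)^6.8
PV = $92,192.51 / 1.5257403
PV = $60,424.77

PV = FV / (1 + r)^t = $60,424.77


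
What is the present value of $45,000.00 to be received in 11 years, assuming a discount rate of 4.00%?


Present value formula: PV = FV / (1 + r)^t
PV = $45,000.00 / (1 + 0.04)^11
PV = $45,000.00 / 1.539454
PV = $29,231.14

PV = FV / (1 + r)^t = $29,231.14


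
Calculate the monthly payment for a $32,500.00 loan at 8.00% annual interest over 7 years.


Loan payment formula: PMT = PV × r / (1 − (1 + r)^(−n))
Monthly rate r = 0.08/12 ≈ 0.00666667, n = 84 months
Denominator: 1 − (1 + 0.08/12)^(−84) = 0.427728
PMT = $32,500.00 × (0.08/12) / 0.427728
PMT = $506.55 per month

PMT = PV × r / (1-(1+r)^(-n)) = $506.55/month


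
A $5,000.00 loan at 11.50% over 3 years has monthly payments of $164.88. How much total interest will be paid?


Total paid over the life of the loan = PMT × n.
Total paid = $164.88 × 36 = $5,935.68
Total interest = total paid − principal = $5,935.68 − $5,000.00 = $935.68

Total interest = (PMT × n) - PV = $935.68


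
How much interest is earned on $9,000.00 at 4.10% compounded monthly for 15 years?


Compound interest earned = final amount − principal.
A = P(1 + r/n)^(nt) = $9,000.00 × (1 + 0.041/12)^(12 × 15) = $16,629.47
Interest = A − P = $16,629.47 − $9,000.00 = $7,629.47

Interest = A - P = $7,629.47


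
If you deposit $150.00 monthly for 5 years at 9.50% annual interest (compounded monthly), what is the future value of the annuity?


Future value of an ordinary annuity: FV = PMT × ((1 + r)^n − 1) / r
Monthly rate r = 0.095/12 ≈ 0.00791667, n = 60
FV = $150.00 × ((1 + 0.095/12)^60 − 1) / (0.095/12)
FV = $150.00 × 76.422249
FV = $11,463.34

FV = PMT × ((1+r)^n - 1)/r = $11,463.34


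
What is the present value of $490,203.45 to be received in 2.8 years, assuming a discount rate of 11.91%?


Present value formula: PV = FV / (1 + r)^t
PV = $490,203.45 / (1 + 0.1191)^2.8
PV = $490,203.45 / 1.37035443
PV = $357,720.19

PV = FV / (1 + r)^t = $357,720.19


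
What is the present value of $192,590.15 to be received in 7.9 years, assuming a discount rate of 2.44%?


Present value formula: PV = FV / (1 + r)^t
PV = $192,590.15 / (1 + 0.0244)^7.9
PV = $192,590.15 / 1.20978892
PV = $159,193.18

PV = FV / (1 + r)^t = $159,193.18


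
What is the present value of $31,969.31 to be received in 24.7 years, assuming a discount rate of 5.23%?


Present value formula: PV = FV / (1 + r)^t
PV = $31,969.31 / (1 + 0.0523)^24.7
PV = $31,969.31 / 3.522471
PV = $9,075.82

PV = FV / (1 + r)^t = $9,075.82


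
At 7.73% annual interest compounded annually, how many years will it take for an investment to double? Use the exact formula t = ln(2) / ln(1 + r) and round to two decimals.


Doubling condition: (1 + r)^t = 2
Take ln of both sides: t × ln(1 + r) = ln(2)
t = ln(2) / ln(1 + r)
t = 0.693147 / 0.074458
t = 9.31

t = ln(2) / ln(1 + r) = 9.31 years


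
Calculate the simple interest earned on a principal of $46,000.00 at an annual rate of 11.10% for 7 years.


Simple interest formula: I = P × r × t
I = $46,000.00 × 0.111 × 7
I = $35,742.00

I = P × r × t = $35,742.00


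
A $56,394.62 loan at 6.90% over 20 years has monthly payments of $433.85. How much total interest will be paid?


Total paid over the life of the loan = PMT × n.
Total paid = $433.85 × 240 = $104,124.00
Total interest = total paid − principal = $104,124.00 − $56,394.62 = $47,729.38

Total interest = (PMT × n) - PV = $47,729.38


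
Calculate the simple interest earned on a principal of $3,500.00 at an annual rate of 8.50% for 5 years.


Simple interest formula: I = P × r × t
I = $3,500.00 × 0.085 × 5
I = $1,487.50

I = P × r × t = $1,487.50


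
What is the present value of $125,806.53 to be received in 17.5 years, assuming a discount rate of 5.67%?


Present value formula: PV = FV / (1 + r)^t
PV = $125,806.53 / (1 + 0.0567)^17.5
PV = $125,806.53 / 2.62515457
PV = $47,923.48

PV = FV / (1 + r)^t = $47,923.48


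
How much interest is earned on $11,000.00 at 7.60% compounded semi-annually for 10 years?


Compound interest earned = final amount − principal.
A = P(1 + r/n)^(nt) = $11,000.00 × (1 + 0.076/2)^(2 × 10) = $23,192.08
Interest = A − P = $23,192.08 − $11,000.00 = $12,192.08

Interest = A - P = $12,192.08


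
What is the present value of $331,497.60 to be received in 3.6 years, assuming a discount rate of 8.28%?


Present value formula: PV = FV / (1 + r)^t
PV = $331,497.60 / (1 + 0.0828)^3.6
PV = $331,497.60 / 1.3315997
PV = $248,946.89

PV = FV / (1 + r)^t = $248,946.89


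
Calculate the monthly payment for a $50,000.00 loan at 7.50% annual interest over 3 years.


Loan payment formula: PMT = PV × r / (1 − (1 + r)^(−n))
Monthly rate r = 0.075/12 = 0.00625, n = 36 months
Denominator: 1 − (1 + 0.075/12)^(−36) = 0.200924
PMT = $50,000.00 × (0.075/12) / 0.200924
PMT = $1,555.31 per month

PMT = PV × r / (1-(1+r)^(-n)) = $1,555.31/month


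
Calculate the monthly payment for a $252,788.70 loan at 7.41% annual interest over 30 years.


Loan payment formula: PMT = PV × r / (1 − (1 + r)^(−n))
Monthly rate r = 0.0741/12 = 0.006175, n = 360 months
Denominator: 1 − (1 + 0.0741/12)^(−360) = 0.890974
PMT = $252,788.70 × (0.0741/12) / 0.890974
PMT = $1,751.98 per month

PMT = PV × r / (1-(1+r)^(-n)) = $1,751.98/month


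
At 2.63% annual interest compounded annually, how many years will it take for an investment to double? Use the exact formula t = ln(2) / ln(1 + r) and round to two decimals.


Doubling condition: (1 + r)^t = 2
Take ln of both sides: t × ln(1 + r) = ln(2)
t = ln(2) / ln(1 + r)
t = 0.693147 / 0.025960
t = 26.70

t = ln(2) / ln(1 + r) = 26.70 years


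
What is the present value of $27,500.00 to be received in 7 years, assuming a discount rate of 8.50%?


Present value formula: PV = FV / (1 + r)^t
PV = $27,500.00 / (1 + 0.085)^7
PV = $27,500.00 / 1.77014225
PV = $15,535.47

PV = FV / (1 + r)^t = $15,535.47


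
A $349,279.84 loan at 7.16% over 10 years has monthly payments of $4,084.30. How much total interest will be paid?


Total paid over the life of the loan = PMT × n.
Total paid = $4,084.30 × 120 = $490,116.00
Total interest = total paid − principal = $490,116.00 − $349,279.84 = $140,836.16

Total interest = (PMT × n) - PV = $140,836.16


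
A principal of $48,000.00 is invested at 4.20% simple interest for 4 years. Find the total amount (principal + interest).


Total amount formula: A = P(1 + rt) = P + P·r·t
Interest: I = P × r × t = $48,000.00 × 0.042 × 4 = $8,064.00
A = P + I = $48,000.00 + $8,064.00 = $56,064.00

A = P + I = P(1 + rt) = $56,064.00


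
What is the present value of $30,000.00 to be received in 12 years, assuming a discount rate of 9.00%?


Present value formula: PV = FV / (1 + r)^t
PV = $30,000.00 / (1 + 0.09)^12
PV = $30,000.00 / 2.812665
PV = $10,666.04

PV = FV / (1 + r)^t = $10,666.04


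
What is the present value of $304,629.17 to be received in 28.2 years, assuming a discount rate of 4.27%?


Present value formula: PV = FV / (1 + r)^t
PV = $304,629.17 / (1 + 0.0427)^28.2
PV = $304,629.17 / 3.2515792
PV = $93,686.53

PV = FV / (1 + r)^t = $93,686.53


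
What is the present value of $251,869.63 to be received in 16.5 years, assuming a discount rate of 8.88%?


Present value formula: PV = FV / (1 + r)^t
PV = $251,869.63 / (1 + 0.0888)^16.5
PV = $251,869.63 / 4.070463
PV = $61,877.39

PV = FV / (1 + r)^t = $61,877.39


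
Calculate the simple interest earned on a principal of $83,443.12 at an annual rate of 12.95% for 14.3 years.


Simple interest formula: I = P × r × t
I = $83,443.12 × 0.1295 × 14.3
I = $154,524.14

I = P × r × t = $154,524.14


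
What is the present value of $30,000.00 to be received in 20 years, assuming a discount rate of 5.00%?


Present value formula: PV = FV / (1 + r)^t
PV = $30,000.00 / (1 + 0.05)^20
PV = $30,000.00 / 2.653298
PV = $11,306.68

PV = FV / (1 + r)^t = $11,306.68


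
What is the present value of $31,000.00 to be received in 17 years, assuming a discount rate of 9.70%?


Present value formula: PV = FV / (1 + r)^t
PV = $31,000.00 / (1 + 0.097)^17
PV = $31,000.00 / 4.825171
PV = $6,424.64

PV = FV / (1 + r)^t = $6,424.64


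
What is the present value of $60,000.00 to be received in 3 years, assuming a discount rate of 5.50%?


Present value formula: PV = FV / (1 + r)^t
PV = $60,000.00 / (1 + 0.055)^3
PV = $60,000.00 / 1.1742414
PV = $51,096.82

PV = FV / (1 + r)^t = $51,096.82


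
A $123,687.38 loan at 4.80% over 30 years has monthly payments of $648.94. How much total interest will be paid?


Total paid over the life of the loan = PMT × n.
Total paid = $648.94 × 360 = $233,618.40
Total interest = total paid − principal = $233,618.40 − $123,687.38 = $109,931.02

Total interest = (PMT × n) - PV = $109,931.02


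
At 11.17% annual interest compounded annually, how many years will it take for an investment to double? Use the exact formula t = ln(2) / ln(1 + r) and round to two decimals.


Doubling condition: (1 + r)^t = 2
Take ln of both sides: t × ln(1 + r) = ln(2)
t = ln(2) / ln(1 + r)
t = 0.693147 / 0.105890
t = 6.55

t = ln(2) / ln(1 + r) = 6.55 years


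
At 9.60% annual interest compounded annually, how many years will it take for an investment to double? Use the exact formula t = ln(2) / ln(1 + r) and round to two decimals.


Doubling condition: (1 + r)^t = 2
Take ln of both sides: t × ln(1 + r) = ln(2)
t = ln(2) / ln(1 + r)
t = 0.693147 / 0.091667
t = 7.56

t = ln(2) / ln(1 + r) = 7.56 years


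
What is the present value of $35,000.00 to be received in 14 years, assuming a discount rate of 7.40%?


Present value formula: PV = FV / (1 + r)^t
PV = $35,000.00 / (1 + 0.074)^14
PV = $35,000.00 / 2.716814
PV = $12,882.74

PV = FV / (1 + r)^t = $12,882.74


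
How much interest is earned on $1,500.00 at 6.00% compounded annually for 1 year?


Compound interest earned = final amount − principal.
A = P(1 + r/n)^(nt) = $1,500.00 × (1 + 0.06/1)^(1 × 1) = $1,590.00
Interest = A − P = $1,590.00 − $1,500.00 = $90.00

Interest = A - P = $90.00


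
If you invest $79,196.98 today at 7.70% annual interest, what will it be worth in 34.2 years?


Future value formula: FV = PV × (1 + r)^t
FV = $79,196.98 × (1 + 0.077)^34.2
FV = $79,196.98 × 12.6408726
FV = $1,001,118.93

FV = PV × (1 + r)^t = $1,001,118.93


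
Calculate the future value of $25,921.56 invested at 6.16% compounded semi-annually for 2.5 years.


Compound interest formula: A = P(1 + r/n)^(nt)
A = $25,921.56 × (1 + 0.0616/2)^(2 × 2.5)
Growth factor: (1 + 0.0616/2)^5 = 1.163783
A = $25,921.56 × 1.163783
A = $30,167.07

A = P(1 + r/n)^(nt) = $30,167.07


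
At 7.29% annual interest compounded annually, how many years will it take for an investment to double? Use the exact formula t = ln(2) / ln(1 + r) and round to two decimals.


Doubling condition: (1 + r)^t = 2
Take ln of both sides: t × ln(1 + r) = ln(2)
t = ln(2) / ln(1 + r)
t = 0.693147 / 0.070365
t = 9.85

t = ln(2) / ln(1 + r) = 9.85 years


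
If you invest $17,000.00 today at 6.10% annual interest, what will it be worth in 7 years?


Future value formula: FV = PV × (1 + r)^t
FV = $17,000.00 × (1 + 0.061)^7
FV = $17,000.00 × 1.513588
FV = $25,731.00

FV = PV × (1 + r)^t = $25,731.00


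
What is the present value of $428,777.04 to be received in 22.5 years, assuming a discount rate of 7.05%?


Present value formula: PV = FV / (1 + r)^t
PV = $428,777.04 / (1 + 0.0705)^22.5
PV = $428,777.04 / 4.6312701
PV = $92,583.03

PV = FV / (1 + r)^t = $92,583.03


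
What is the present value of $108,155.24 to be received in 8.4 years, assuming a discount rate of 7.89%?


Present value formula: PV = FV / (1 + r)^t
PV = $108,155.24 / (1 + 0.0789)^8.4
PV = $108,155.24 / 1.8925267
PV = $57,148.59

PV = FV / (1 + r)^t = $57,148.59


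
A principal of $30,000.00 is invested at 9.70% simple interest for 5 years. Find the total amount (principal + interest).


Total amount formula: A = P(1 + rt) = P + P·r·t
Interest: I = P × r × t = $30,000.00 × 0.097 × 5 = $14,550.00
A = P + I = $30,000.00 + $14,550.00 = $44,550.00

A = P + I = P(1 + rt) = $44,550.00


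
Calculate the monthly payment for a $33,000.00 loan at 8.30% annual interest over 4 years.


Loan payment formula: PMT = PV × r / (1 − (1 + r)^(−n))
Monthly rate r = 0.083/12 ≈ 0.00691667, n = 48 months
Denominator: 1 − (1 + 0.083/12)^(−48) = 0.281692
PMT = $33,000.00 × (0.083/12) / 0.281692
PMT = $810.28 per month

PMT = PV × r / (1-(1+r)^(-n)) = $810.28/month


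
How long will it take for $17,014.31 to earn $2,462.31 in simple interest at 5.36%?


Rearrange the simple interest formula for t:
I = P × r × t  ⇒  t = I / (P × r)
t = $2,462.31 / ($17,014.31 × 0.0536)
t = 2.7

t = I/(P×r) = 2.7 years


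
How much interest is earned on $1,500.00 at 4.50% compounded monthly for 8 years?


Compound interest earned = final amount − principal.
A = P(1 + r/n)^(nt) = $1,500.00 × (1 + 0.045/12)^(12 × 8) = $2,148.55
Interest = A − P = $2,148.55 − $1,500.00 = $648.55

Interest = A - P = $648.55


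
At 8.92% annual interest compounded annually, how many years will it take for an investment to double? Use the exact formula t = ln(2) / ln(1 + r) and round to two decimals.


Doubling condition: (1 + r)^t = 2
Take ln of both sides: t × ln(1 + r) = ln(2)
t = ln(2) / ln(1 + r)
t = 0.693147 / 0.085443
t = 8.11

t = ln(2) / ln(1 + r) = 8.11 years


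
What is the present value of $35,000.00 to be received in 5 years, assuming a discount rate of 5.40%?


Present value formula: PV = FV / (1 + r)^t
PV = $35,000.00 / (1 + 0.054)^5
PV = $35,000.00 / 1.3007776
PV = $26,906.98

PV = FV / (1 + r)^t = $26,906.98


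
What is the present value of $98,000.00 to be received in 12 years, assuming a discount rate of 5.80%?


Present value formula: PV = FV / (1 + r)^t
PV = $98,000.00 / (1 + 0.058)^12
PV = $98,000.00 / 1.967107
PV = $49,819.35

PV = FV / (1 + r)^t = $49,819.35


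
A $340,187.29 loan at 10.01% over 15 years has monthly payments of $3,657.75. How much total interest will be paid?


Total paid over the life of the loan = PMT × n.
Total paid = $3,657.75 × 180 = $658,395.00
Total interest = total paid − principal = $658,395.00 − $340,187.29 = $318,207.71

Total interest = (PMT × n) - PV = $318,207.71


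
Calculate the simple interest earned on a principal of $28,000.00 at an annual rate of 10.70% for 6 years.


Simple interest formula: I = P × r × t
I = $28,000.00 × 0.107 × 6
I = $17,976.00

I = P × r × t = $17,976.00


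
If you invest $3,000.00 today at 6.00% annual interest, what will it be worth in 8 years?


Future value formula: FV = PV × (1 + r)^t
FV = $3,000.00 × (1 + 0.06)^8
FV = $3,000.00 × 1.593848
FV = $4,781.54

FV = PV × (1 + r)^t = $4,781.54


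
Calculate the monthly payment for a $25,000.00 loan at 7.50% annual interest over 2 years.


Loan payment formula: PMT = PV × r / (1 − (1 + r)^(−n))
Monthly rate r = 0.075/12 = 0.00625, n = 24 months
Denominator: 1 − (1 + 0.075/12)^(−24) = 0.138890
PMT = $25,000.00 × (0.075/12) / 0.138890
PMT = $1,124.99 per month

PMT = PV × r / (1-(1+r)^(-n)) = $1,124.99/month


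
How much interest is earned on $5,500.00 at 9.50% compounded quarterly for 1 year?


Compound interest earned = final amount − principal.
A = P(1 + r/n)^(nt) = $5,500.00 × (1 + 0.095/4)^(4 × 1) = $6,041.41
Interest = A − P = $6,041.41 − $5,500.00 = $541.41

Interest = A - P = $541.41


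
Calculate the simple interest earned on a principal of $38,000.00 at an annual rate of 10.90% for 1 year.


Simple interest formula: I = P × r × t
I = $38,000.00 × 0.109 × 1
I = $4,142.00

I = P × r × t = $4,142.00


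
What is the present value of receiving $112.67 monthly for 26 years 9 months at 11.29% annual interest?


Present value of an ordinary annuity: PV = PMT × (1 − (1 + r)^(−n)) / r
Monthly rate r = 0.1129/12 ≈ 0.00940833, n = 321
PV = $112.67 × (1 − (1 + 0.1129/12)^(−321)) / (0.1129/12)
PV = $112.67 × 101.028373
PV = $11,382.87

PV = PMT × (1-(1+r)^(-n))/r = $11,382.87


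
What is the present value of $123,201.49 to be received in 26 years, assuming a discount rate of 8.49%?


Present value formula: PV = FV / (1 + r)^t
PV = $123,201.49 / (1 + 0.0849)^26
PV = $123,201.49 / 8.320175
PV = $14,807.56

PV = FV / (1 + r)^t = $14,807.56


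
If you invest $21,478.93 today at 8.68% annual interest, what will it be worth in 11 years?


Future value formula: FV = PV × (1 + r)^t
FV = $21,478.93 × (1 + 0.0868)^11
FV = $21,478.93 × 2.498308
FV = $53,660.98

FV = PV × (1 + r)^t = $53,660.98


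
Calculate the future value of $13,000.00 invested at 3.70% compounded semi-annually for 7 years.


Compound interest formula: A = P(1 + r/n)^(nt)
A = $13,000.00 × (1 + 0.037/2)^(2 × 7)
Growth factor: (1 + 0.037/2)^14 = 1.2925712
A = $13,000.00 × 1.2925712
A = $16,803.43

A = P(1 + r/n)^(nt) = $16,803.43


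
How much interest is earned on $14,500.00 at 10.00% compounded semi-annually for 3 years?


Compound interest earned = final amount − principal.
A = P(1 + r/n)^(nt) = $14,500.00 × (1 + 0.1/2)^(2 × 3) = $19,431.39
Interest = A − P = $19,431.39 − $14,500.00 = $4,931.39

Interest = A - P = $4,931.39


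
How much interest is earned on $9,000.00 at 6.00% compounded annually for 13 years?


Compound interest earned = final amount − principal.
A = P(1 + r/n)^(nt) = $9,000.00 × (1 + 0.06/1)^(1 × 13) = $19,196.35
Interest = A − P = $19,196.35 − $9,000.00 = $10,196.35

Interest = A - P = $10,196.35


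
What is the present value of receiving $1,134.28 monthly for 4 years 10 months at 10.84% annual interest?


Present value of an ordinary annuity: PV = PMT × (1 − (1 + r)^(−n)) / r
Monthly rate r = 0.1084/12 ≈ 0.00903333, n = 58
PV = $1,134.28 × (1 − (1 + 0.1084/12)^(−58)) / (0.1084/12)
PV = $1,134.28 × 44.990998
PV = $51,032.39

PV = PMT × (1-(1+r)^(-n))/r = $51,032.39


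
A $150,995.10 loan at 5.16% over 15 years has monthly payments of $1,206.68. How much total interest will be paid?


Total paid over the life of the loan = PMT × n.
Total paid = $1,206.68 × 180 = $217,202.40
Total interest = total paid − principal = $217,202.40 − $150,995.10 = $66,207.30

Total interest = (PMT × n) - PV = $66,207.30


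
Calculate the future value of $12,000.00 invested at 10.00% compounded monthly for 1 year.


Compound interest formula: A = P(1 + r/n)^(nt)
A = $12,000.00 × (1 + 0.1/12)^(12 × 1)
Growth factor: (1 + 0.1/12)^12 = 1.104713
A = $12,000.00 × 1.104713
A = $13,256.56

A = P(1 + r/n)^(nt) = $13,256.56


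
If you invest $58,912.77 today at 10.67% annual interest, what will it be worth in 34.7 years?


Future value formula: FV = PV × (1 + r)^t
FV = $58,912.77 × (1 + 0.1067)^34.7
FV = $58,912.77 × 33.716142
FV = $1,986,311.32

FV = PV × (1 + r)^t = $1,986,311.32


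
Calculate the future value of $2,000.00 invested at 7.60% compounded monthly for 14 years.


Compound interest formula: A = P(1 + r/n)^(nt)
A = $2,000.00 × (1 + 0.076/12)^(12 × 14)
Growth factor: (1 + 0.076/12)^168 = 2.888233
A = $2,000.00 × 2.888233
A = $5,776.47

A = P(1 + r/n)^(nt) = $5,776.47


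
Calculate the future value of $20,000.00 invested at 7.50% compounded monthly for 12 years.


Compound interest formula: A = P(1 + r/n)^(nt)
A = $20,000.00 × (1 + 0.075/12)^(12 × 12)
Growth factor: (1 + 0.075/12)^144 = 2.452724
A = $20,000.00 × 2.452724
A = $49,054.48

A = P(1 + r/n)^(nt) = $49,054.48


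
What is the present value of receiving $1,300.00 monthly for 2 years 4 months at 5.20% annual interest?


Present value of an ordinary annuity: PV = PMT × (1 − (1 + r)^(−n)) / r
Monthly rate r = 0.052/12 ≈ 0.00433333, n = 28
PV = $1,300.00 × (1 − (1 + 0.052/12)^(−28)) / (0.052/12)
PV = $1,300.00 × 26.314413
PV = $34,208.74

PV = PMT × (1-(1+r)^(-n))/r = $34,208.74


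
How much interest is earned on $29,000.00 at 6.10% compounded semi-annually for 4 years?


Compound interest earned = final amount − principal.
A = P(1 + r/n)^(nt) = $29,000.00 × (1 + 0.061/2)^(2 × 4) = $36,879.24
Interest = A − P = $36,879.24 − $29,000.00 = $7,879.24

Interest = A - P = $7,879.24


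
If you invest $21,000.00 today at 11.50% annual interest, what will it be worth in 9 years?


Future value formula: FV = PV × (1 + r)^t
FV = $21,000.00 × (1 + 0.115)^9
FV = $21,000.00 × 2.6636294
FV = $55,936.22

FV = PV × (1 + r)^t = $55,936.22


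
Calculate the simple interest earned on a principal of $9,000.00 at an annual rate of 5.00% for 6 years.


Simple interest formula: I = P × r × t
I = $9,000.00 × 0.05 × 6
I = $2,700.00

I = P × r × t = $2,700.00


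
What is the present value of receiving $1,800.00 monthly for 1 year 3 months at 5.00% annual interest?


Present value of an ordinary annuity: PV = PMT × (1 − (1 + r)^(−n)) / r
Monthly rate r = 0.05/12 ≈ 0.00416667, n = 15
PV = $1,800.00 × (1 − (1 + 0.05/12)^(−15)) / (0.05/12)
PV = $1,800.00 × 14.511588
PV = $26,120.86

PV = PMT × (1-(1+r)^(-n))/r = $26,120.86


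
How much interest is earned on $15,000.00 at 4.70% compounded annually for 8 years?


Compound interest earned = final amount − principal.
A = P(1 + r/n)^(nt) = $15,000.00 × (1 + 0.047/1)^(1 × 8) = $21,660.31
Interest = A − P = $21,660.31 − $15,000.00 = $6,660.31

Interest = A - P = $6,660.31


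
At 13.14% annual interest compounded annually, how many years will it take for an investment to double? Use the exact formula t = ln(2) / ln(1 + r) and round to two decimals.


Doubling condition: (1 + r)^t = 2
Take ln of both sides: t × ln(1 + r) = ln(2)
t = ln(2) / ln(1 + r)
t = 0.693147 / 0.123456
t = 5.61

t = ln(2) / ln(1 + r) = 5.61 years


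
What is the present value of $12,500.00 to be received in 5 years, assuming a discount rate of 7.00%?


Present value formula: PV = FV / (1 + r)^t
PV = $12,500.00 / (1 + 0.07)^5
PV = $12,500.00 / 1.402552
PV = $8,912.33

PV = FV / (1 + r)^t = $8,912.33


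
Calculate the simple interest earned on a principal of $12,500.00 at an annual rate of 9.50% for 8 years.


Simple interest formula: I = P × r × t
I = $12,500.00 × 0.095 × 8
I = $9,500.00

I = P × r × t = $9,500.00


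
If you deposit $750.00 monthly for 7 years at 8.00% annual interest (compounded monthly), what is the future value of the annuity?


Future value of an ordinary annuity: FV = PMT × ((1 + r)^n − 1) / r
Monthly rate r = 0.08/12 ≈ 0.00666667, n = 84
FV = $750.00 × ((1 + 0.08/12)^84 − 1) / (0.08/12)
FV = $750.00 × 112.113308
FV = $84,084.98

FV = PMT × ((1+r)^n - 1)/r = $84,084.98


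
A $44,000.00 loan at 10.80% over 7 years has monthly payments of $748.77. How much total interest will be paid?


Total paid over the life of the loan = PMT × n.
Total paid = $748.77 × 84 = $62,896.68
Total interest = total paid − principal = $62,896.68 − $44,000.00 = $18,896.68

Total interest = (PMT × n) - PV = $18,896.68


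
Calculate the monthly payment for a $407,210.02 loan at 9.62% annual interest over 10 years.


Loan payment formula: PMT = PV × r / (1 − (1 + r)^(−n))
Monthly rate r = 0.0962/12 ≈ 0.00801667, n = 120 months
Denominator: 1 − (1 + 0.0962/12)^(−120) = 0.616404
PMT = $407,210.02 × (0.0962/12) / 0.616404
PMT = $5,295.99 per month

PMT = PV × r / (1-(1+r)^(-n)) = $5,295.99/month


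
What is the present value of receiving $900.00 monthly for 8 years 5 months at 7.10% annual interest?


Present value of an ordinary annuity: PV = PMT × (1 − (1 + r)^(−n)) / r
Monthly rate r = 0.071/12 ≈ 0.00591667, n = 101
PV = $900.00 × (1 − (1 + 0.071/12)^(−101)) / (0.071/12)
PV = $900.00 × 75.868879
PV = $68,281.99

PV = PMT × (1-(1+r)^(-n))/r = $68,281.99


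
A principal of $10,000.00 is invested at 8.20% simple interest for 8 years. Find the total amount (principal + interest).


Total amount formula: A = P(1 + rt) = P + P·r·t
Interest: I = P × r × t = $10,000.00 × 0.082 × 8 = $6,560.00
A = P + I = $10,000.00 + $6,560.00 = $16,560.00

A = P + I = P(1 + rt) = $16,560.00


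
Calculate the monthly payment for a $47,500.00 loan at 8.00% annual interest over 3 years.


Loan payment formula: PMT = PV × r / (1 − (1 + r)^(−n))
Monthly rate r = 0.08/12 ≈ 0.00666667, n = 36 months
Denominator: 1 − (1 + 0.08/12)^(−36) = 0.212745
PMT = $47,500.00 × (0.08/12) / 0.212745
PMT = $1,488.48 per month

PMT = PV × r / (1-(1+r)^(-n)) = $1,488.48/month


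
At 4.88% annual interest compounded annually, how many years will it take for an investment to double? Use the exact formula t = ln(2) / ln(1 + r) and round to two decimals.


Doubling condition: (1 + r)^t = 2
Take ln of both sides: t × ln(1 + r) = ln(2)
t = ln(2) / ln(1 + r)
t = 0.693147 / 0.047647
t = 14.55

t = ln(2) / ln(1 + r) = 14.55 years


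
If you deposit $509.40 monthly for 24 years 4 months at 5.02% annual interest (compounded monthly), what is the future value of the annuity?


Future value of an ordinary annuity: FV = PMT × ((1 + r)^n − 1) / r
Monthly rate r = 0.0502/12 ≈ 0.00418333, n = 292
FV = $509.40 × ((1 + 0.0502/12)^292 − 1) / (0.0502/12)
FV = $509.40 × 569.821392
FV = $290,267.02

FV = PMT × ((1+r)^n - 1)/r = $290,267.02


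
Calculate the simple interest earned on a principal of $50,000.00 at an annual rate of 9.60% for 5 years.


Simple interest formula: I = P × r × t
I = $50,000.00 × 0.096 × 5
I = $24,000.00

I = P × r × t = $24,000.00


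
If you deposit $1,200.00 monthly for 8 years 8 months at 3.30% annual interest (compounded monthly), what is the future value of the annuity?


Future value of an ordinary annuity: FV = PMT × ((1 + r)^n − 1) / r
Monthly rate r = 0.033/12 = 0.00275, n = 104
FV = $1,200.00 × ((1 + 0.033/12)^104 − 1) / (0.033/12)
FV = $1,200.00 × 120.2072958
FV = $144,248.75

FV = PMT × ((1+r)^n - 1)/r = $144,248.75


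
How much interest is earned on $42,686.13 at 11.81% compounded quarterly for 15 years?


Compound interest earned = final amount − principal.
A = P(1 + r/n)^(nt) = $42,686.13 × (1 + 0.1181/4)^(4 × 15) = $244,624.87
Interest = A − P = $244,624.87 − $42,686.13 = $201,938.74

Interest = A - P = $201,938.74


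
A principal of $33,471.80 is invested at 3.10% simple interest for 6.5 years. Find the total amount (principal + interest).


Total amount formula: A = P(1 + rt) = P + P·r·t
Interest: I = P × r × t = $33,471.80 × 0.031 × 6.5 = $6,744.57
A = P + I = $33,471.80 + $6,744.57 = $40,216.37

A = P + I = P(1 + rt) = $40,216.37


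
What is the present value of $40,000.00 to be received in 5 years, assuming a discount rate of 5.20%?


Present value formula: PV = FV / (1 + r)^t
PV = $40,000.00 / (1 + 0.052)^5
PV = $40,000.00 / 1.288483
PV = $31,044.26

PV = FV / (1 + r)^t = $31,044.26


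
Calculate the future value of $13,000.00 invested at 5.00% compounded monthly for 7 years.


Compound interest formula: A = P(1 + r/n)^(nt)
A = $13,000.00 × (1 + 0.05/12)^(12 × 7)
Growth factor: (1 + 0.05/12)^84 = 1.418036
A = $13,000.00 × 1.418036
A = $18,434.47

A = P(1 + r/n)^(nt) = $18,434.47


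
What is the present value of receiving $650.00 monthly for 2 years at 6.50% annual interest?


Present value of an ordinary annuity: PV = PMT × (1 − (1 + r)^(−n)) / r
Monthly rate r = 0.065/12 ≈ 0.00541667, n = 24
PV = $650.00 × (1 − (1 + 0.065/12)^(−24)) / (0.065/12)
PV = $650.00 × 22.448578
PV = $14,591.58

PV = PMT × (1-(1+r)^(-n))/r = $14,591.58


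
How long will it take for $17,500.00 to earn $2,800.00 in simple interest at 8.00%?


Rearrange the simple interest formula for t:
I = P × r × t  ⇒  t = I / (P × r)
t = $2,800.00 / ($17,500.00 × 0.08)
t = 2

t = I/(P×r) = 2 years


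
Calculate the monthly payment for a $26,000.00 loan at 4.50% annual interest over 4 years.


Loan payment formula: PMT = PV × r / (1 − (1 + r)^(−n))
Monthly rate r = 0.045/12 = 0.00375, n = 48 months
Denominator: 1 − (1 + 0.045/12)^(−48) = 0.164449
PMT = $26,000.00 × (0.045/12) / 0.164449
PMT = $592.89 per month

PMT = PV × r / (1-(1+r)^(-n)) = $592.89/month
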